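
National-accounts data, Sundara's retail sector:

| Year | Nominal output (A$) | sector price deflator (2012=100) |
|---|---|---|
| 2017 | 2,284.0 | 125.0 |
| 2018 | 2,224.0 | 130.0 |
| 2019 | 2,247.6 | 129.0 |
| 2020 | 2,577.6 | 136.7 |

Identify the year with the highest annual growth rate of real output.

2020

2018: real = 2224.0/1.300 = 1710.77; growth vs 2017 (1827.20) = -6.37%.
2019: real = 2247.6/1.290 = 1742.33; growth vs 2018 (1710.77) = 1.84%.
2020: real = 2577.6/1.367 = 1885.59; growth vs 2019 (1742.33) = 8.22%.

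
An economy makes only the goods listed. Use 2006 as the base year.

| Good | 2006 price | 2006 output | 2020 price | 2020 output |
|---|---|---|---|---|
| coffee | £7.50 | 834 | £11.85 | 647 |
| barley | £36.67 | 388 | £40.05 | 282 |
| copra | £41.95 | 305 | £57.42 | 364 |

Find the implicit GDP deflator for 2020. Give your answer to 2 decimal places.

Nominal GDP 2020 = 11.85·647 + 40.05·282 + 57.42·364 = 39861.93.
Real GDP 2020 (at 2006 prices) = 7.50·647 + 36.67·282 + 41.95·364 = 30463.24.
Deflator = Nominal/Real × 100 = 39861.93/30463.24 × 100 = 130.853.

130.85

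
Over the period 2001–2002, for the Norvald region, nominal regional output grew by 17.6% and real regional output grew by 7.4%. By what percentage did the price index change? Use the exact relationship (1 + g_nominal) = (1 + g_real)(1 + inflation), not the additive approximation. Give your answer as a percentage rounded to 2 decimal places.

9.50%

(1 + g_nom) = (1 + g_real)(1 + π), so π = 1.1760 / 1.0740 − 1 = 0.09497.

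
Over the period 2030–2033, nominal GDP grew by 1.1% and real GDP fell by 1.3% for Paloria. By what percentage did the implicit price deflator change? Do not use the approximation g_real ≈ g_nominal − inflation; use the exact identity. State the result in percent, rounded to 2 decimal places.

2.43%

(1 + g_nom) = (1 + g_real)(1 + π), so π = 1.0110 / 0.9870 − 1 = 0.02432.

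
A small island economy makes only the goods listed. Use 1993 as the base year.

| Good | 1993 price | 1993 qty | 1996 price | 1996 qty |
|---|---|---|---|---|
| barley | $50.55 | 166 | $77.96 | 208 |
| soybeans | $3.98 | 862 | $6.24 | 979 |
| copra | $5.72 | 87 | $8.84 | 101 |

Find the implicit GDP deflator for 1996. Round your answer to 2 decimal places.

Nominal GDP 1996 = 77.96·208 + 6.24·979 + 8.84·101 = 23217.48.
Real GDP 1996 (at 1993 prices) = 50.55·208 + 3.98·979 + 5.72·101 = 14988.54.
Deflator = Nominal/Real × 100 = 23217.48/14988.54 × 100 = 154.902.

154.90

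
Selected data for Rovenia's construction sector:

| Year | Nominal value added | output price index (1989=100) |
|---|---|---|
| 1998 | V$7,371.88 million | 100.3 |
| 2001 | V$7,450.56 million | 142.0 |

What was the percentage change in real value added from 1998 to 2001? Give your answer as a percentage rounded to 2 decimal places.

-28.61%

Real value added 1998 = 7371.88 / 1.003 = 7349.83.
Real value added 2001 = 7450.56 / 1.420 = 5246.87.
Real growth = 5246.87 / 7349.83 − 1 = -0.2861.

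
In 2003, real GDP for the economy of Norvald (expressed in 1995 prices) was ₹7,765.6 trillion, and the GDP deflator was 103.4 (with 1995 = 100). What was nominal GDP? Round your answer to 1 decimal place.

Nominal GDP = Real × (GDP deflator/100) = 7765.6 × 1.034 = 8029.63.

₹8,029.6 trillion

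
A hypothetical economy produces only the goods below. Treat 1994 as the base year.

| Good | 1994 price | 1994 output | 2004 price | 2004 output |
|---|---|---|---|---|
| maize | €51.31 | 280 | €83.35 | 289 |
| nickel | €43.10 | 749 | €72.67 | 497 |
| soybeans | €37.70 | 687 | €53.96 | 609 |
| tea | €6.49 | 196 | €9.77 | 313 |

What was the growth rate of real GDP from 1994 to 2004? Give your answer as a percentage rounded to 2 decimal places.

-17.04%

Real GDP 1994 = Nominal GDP 1994 = 51.31·280 + 43.10·749 + 37.70·687 + 6.49·196 = 73820.64.
Real GDP 2004 (at 1994 prices) = 51.31·289 + 43.10·497 + 37.70·609 + 6.49·313 = 61239.96.
Real growth = 61239.96/73820.64 − 1 = -0.1704.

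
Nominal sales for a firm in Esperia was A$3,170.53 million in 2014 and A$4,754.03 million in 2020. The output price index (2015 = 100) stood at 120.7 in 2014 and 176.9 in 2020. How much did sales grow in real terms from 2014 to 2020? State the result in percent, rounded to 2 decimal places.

Real sales 2014 = 3170.53 / 1.207 = 2626.79.
Real sales 2020 = 4754.03 / 1.769 = 2687.41.
Real growth = 2687.41 / 2626.79 − 1 = 0.0231.

2.31%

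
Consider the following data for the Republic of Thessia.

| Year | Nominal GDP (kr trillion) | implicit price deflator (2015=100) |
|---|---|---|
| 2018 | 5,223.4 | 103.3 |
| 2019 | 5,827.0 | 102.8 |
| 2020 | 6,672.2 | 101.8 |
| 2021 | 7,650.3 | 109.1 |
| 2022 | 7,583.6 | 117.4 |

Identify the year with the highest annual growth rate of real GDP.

2020

2019: real = 5827.0/1.028 = 5668.29; growth vs 2018 (5056.53) = 12.10%.
2020: real = 6672.2/1.018 = 6554.22; growth vs 2019 (5668.29) = 15.63%.
2021: real = 7650.3/1.091 = 7012.19; growth vs 2020 (6554.22) = 6.99%.
2022: real = 7583.6/1.174 = 6459.63; growth vs 2021 (7012.19) = -7.88%.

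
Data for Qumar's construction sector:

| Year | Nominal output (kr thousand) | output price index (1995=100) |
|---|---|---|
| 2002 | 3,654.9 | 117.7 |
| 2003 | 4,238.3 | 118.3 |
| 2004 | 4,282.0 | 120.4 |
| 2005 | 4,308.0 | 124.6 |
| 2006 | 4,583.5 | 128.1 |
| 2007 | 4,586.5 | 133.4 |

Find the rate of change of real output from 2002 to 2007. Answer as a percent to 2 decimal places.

Real output 2002 = 3654.9/1.177 = 3105.27.
Real output 2007 = 4586.5/1.334 = 3438.16.
Change = 3438.16/3105.27 − 1 = 0.1072.

10.72%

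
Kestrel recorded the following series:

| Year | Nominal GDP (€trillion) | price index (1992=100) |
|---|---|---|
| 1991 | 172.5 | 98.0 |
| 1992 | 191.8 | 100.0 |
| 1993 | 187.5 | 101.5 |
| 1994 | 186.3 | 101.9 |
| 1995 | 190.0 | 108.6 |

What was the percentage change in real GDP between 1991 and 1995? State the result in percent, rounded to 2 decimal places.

-0.61%

Real GDP 1991 = 172.5/0.980 = 176.02.
Real GDP 1995 = 190.0/1.086 = 174.95.
Change = 174.95/176.02 − 1 = -0.0061.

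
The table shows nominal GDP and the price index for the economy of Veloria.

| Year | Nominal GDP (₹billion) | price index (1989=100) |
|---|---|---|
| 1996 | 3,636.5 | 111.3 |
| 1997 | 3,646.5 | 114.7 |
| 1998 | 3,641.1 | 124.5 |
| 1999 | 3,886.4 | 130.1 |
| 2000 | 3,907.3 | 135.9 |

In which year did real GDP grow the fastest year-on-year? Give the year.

1997: real = 3646.5/1.147 = 3179.16; growth vs 1996 (3267.30) = -2.70%.
1998: real = 3641.1/1.245 = 2924.58; growth vs 1997 (3179.16) = -8.01%.
1999: real = 3886.4/1.301 = 2987.24; growth vs 1998 (2924.58) = 2.14%.
2000: real = 3907.3/1.359 = 2875.13; growth vs 1999 (2987.24) = -3.75%.

1999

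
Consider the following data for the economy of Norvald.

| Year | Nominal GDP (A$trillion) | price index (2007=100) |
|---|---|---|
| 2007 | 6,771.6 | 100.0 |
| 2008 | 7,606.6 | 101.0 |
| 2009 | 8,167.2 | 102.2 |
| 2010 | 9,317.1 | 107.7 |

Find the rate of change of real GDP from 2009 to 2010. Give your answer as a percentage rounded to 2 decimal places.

8.25%

Real GDP 2009 = 8167.2/1.022 = 7991.39.
Real GDP 2010 = 9317.1/1.077 = 8650.97.
Change = 8650.97/7991.39 − 1 = 0.0825.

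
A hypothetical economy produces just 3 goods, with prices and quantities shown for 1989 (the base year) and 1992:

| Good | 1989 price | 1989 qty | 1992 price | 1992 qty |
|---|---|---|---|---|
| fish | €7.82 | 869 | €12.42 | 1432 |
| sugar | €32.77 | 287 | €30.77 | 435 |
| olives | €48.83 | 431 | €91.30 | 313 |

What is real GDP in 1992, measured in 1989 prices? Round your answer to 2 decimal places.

Real GDP 1992 = Σ (p_1989 × q_1992) = 7.82·1432 + 32.77·435 + 48.83·313 = 40736.98.

€40736.98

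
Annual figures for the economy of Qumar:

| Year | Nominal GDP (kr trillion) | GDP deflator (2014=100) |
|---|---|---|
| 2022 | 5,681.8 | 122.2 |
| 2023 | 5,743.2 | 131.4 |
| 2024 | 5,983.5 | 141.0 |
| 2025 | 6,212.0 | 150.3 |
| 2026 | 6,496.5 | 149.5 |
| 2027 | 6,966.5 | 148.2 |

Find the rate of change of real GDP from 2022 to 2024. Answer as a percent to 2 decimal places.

Real GDP 2022 = 5681.8/1.222 = 4649.59.
Real GDP 2024 = 5983.5/1.410 = 4243.62.
Change = 4243.62/4649.59 − 1 = -0.0873.

-8.73%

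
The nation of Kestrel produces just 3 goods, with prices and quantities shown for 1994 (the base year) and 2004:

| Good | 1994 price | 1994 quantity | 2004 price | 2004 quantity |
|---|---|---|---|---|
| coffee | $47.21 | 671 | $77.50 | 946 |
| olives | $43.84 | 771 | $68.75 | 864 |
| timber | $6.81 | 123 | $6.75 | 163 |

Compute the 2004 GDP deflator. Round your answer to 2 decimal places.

Nominal GDP 2004 = 77.50·946 + 68.75·864 + 6.75·163 = 133815.25.
Real GDP 2004 (at 1994 prices) = 47.21·946 + 43.84·864 + 6.81·163 = 83648.45.
Deflator = Nominal/Real × 100 = 133815.25/83648.45 × 100 = 159.973.

159.97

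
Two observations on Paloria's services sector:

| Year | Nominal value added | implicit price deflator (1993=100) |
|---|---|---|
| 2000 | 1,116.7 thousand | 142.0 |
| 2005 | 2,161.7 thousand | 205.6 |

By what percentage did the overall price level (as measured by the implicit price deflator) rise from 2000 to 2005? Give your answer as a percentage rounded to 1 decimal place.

Price-level change = 205.6 / 142.0 − 1 = 0.4479.

44.8%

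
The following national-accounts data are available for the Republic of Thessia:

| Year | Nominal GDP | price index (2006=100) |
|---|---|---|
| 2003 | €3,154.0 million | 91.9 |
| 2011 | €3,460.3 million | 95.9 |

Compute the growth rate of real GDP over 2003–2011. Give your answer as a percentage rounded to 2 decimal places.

Real GDP 2003 = 3154.0 / 0.919 = 3431.99.
Real GDP 2011 = 3460.3 / 0.959 = 3608.24.
Real growth = 3608.24 / 3431.99 − 1 = 0.0514.

5.14%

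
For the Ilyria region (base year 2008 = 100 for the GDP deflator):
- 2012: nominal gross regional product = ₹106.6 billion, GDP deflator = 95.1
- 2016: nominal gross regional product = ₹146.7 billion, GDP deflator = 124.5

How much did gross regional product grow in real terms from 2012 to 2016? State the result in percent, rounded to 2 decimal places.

Deflate each year: 2012 → 106.6/0.951 = 112.09; 2016 → 146.7/1.245 = 117.83.
So real gross regional product changed by 117.83/112.09 − 1 = 0.0512, i.e. 5.12%.

5.12%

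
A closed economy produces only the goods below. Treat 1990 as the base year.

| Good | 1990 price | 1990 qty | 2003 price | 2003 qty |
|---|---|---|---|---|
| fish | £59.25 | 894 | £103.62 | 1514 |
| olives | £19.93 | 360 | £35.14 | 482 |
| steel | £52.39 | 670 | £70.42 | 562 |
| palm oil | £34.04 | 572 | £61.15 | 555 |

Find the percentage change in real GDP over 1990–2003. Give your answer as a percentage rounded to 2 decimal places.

Real GDP 1990 = Nominal GDP 1990 = 59.25·894 + 19.93·360 + 52.39·670 + 34.04·572 = 114716.48.
Real GDP 2003 (at 1990 prices) = 59.25·1514 + 19.93·482 + 52.39·562 + 34.04·555 = 147646.14.
Real growth = 147646.14/114716.48 − 1 = 0.2871.

28.71%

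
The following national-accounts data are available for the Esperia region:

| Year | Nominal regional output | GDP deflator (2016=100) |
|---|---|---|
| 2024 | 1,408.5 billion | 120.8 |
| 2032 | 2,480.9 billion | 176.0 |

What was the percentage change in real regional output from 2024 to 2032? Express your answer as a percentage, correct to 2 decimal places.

20.89%

Real regional output 2024 = 1408.5 / 1.208 = 1165.98.
Real regional output 2032 = 2480.9 / 1.760 = 1409.60.
Real growth = 1409.60 / 1165.98 − 1 = 0.2089.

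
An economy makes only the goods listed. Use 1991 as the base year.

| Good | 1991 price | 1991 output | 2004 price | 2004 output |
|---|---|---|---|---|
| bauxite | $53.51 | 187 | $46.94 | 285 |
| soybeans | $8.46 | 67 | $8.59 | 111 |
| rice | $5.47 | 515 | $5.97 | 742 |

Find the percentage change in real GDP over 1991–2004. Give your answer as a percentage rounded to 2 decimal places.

Real GDP 1991 = Nominal GDP 1991 = 53.51·187 + 8.46·67 + 5.47·515 = 13390.24.
Real GDP 2004 (at 1991 prices) = 53.51·285 + 8.46·111 + 5.47·742 = 20248.15.
Real growth = 20248.15/13390.24 − 1 = 0.5122.

51.22%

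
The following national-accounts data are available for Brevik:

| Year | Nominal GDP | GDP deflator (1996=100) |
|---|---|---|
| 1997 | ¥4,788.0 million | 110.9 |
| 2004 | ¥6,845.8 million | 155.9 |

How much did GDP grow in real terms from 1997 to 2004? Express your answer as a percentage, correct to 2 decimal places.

1.71%

Deflate each year: 1997 → 4788.0/1.109 = 4317.40; 2004 → 6845.8/1.559 = 4391.15.
So real GDP changed by 4391.15/4317.40 − 1 = 0.0171, i.e. 1.71%.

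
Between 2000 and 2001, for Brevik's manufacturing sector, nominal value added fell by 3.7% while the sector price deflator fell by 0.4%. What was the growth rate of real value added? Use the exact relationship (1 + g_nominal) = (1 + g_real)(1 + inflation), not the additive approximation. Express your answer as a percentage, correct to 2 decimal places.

-3.31%

(1 + g_nom) = (1 + g_real)(1 + π), so g_real = 0.9630 / 0.9960 − 1 = -0.03313.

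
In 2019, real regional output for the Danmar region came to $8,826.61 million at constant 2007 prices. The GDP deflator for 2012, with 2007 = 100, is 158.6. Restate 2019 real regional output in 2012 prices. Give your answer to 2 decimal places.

Real regional output in 2012 prices = Real regional output in 2007 prices × (P_2012/P_2007) = 8826.61 × 1.586 = 13999.00.

$13,999.00 million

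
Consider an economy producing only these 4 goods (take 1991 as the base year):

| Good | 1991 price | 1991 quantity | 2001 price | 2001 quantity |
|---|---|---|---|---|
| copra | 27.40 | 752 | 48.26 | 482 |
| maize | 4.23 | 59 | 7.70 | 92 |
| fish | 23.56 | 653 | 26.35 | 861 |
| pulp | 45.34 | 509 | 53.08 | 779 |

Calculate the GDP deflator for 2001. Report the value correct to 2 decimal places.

127.18

Nominal GDP 2001 = 48.26·482 + 7.70·92 + 26.35·861 + 53.08·779 = 88006.39.
Real GDP 2001 (at 1991 prices) = 27.40·482 + 4.23·92 + 23.56·861 + 45.34·779 = 69200.98.
Deflator = Nominal/Real × 100 = 88006.39/69200.98 × 100 = 127.175.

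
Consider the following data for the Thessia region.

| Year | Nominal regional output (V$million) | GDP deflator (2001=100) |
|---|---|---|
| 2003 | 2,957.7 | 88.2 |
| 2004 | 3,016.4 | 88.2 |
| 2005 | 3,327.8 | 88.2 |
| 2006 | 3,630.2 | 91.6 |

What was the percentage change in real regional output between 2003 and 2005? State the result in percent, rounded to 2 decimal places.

Real regional output 2003 = 2957.7/0.882 = 3353.40.
Real regional output 2005 = 3327.8/0.882 = 3773.02.
Change = 3773.02/3353.40 − 1 = 0.1251.

12.51%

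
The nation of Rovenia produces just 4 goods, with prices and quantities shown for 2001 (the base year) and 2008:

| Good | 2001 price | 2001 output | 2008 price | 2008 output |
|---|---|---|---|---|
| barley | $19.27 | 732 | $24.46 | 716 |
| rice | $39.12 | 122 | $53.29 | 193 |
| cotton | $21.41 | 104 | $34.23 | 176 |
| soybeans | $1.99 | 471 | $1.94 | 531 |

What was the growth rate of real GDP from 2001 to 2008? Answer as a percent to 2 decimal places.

18.74%

Real GDP 2001 = Nominal GDP 2001 = 19.27·732 + 39.12·122 + 21.41·104 + 1.99·471 = 22042.21.
Real GDP 2008 (at 2001 prices) = 19.27·716 + 39.12·193 + 21.41·176 + 1.99·531 = 26172.33.
Real growth = 26172.33/22042.21 − 1 = 0.1874.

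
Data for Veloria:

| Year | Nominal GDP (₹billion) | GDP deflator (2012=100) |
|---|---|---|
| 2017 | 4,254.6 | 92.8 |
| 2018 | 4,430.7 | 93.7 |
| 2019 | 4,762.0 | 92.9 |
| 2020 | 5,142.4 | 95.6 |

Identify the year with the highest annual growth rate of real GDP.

2018: real = 4430.7/0.937 = 4728.60; growth vs 2017 (4584.70) = 3.14%.
2019: real = 4762.0/0.929 = 5125.94; growth vs 2018 (4728.60) = 8.40%.
2020: real = 5142.4/0.956 = 5379.08; growth vs 2019 (5125.94) = 4.94%.

2019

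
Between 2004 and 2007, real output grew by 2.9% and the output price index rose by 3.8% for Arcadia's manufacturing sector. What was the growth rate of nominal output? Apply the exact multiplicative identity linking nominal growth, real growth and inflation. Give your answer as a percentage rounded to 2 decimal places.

(1 + g_nom) = (1 + g_real)(1 + π) = 1.0290 × 1.0380 = 1.06810.

6.81%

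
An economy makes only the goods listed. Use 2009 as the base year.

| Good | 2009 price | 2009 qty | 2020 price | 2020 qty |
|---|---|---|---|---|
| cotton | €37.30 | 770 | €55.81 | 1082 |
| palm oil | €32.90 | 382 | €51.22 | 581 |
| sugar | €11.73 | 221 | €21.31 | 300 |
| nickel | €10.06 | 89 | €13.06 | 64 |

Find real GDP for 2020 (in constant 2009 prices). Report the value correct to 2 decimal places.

Real GDP 2020 = Σ (p_2009 × q_2020) = 37.30·1082 + 32.90·581 + 11.73·300 + 10.06·64 = 63636.34.

€63636.34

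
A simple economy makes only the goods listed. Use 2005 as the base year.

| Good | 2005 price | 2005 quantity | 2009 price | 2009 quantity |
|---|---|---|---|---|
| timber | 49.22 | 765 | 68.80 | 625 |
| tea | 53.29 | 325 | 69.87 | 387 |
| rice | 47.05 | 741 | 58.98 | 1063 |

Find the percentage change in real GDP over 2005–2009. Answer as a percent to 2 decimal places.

12.87%

Real GDP 2005 = Nominal GDP 2005 = 49.22·765 + 53.29·325 + 47.05·741 = 89836.60.
Real GDP 2009 (at 2005 prices) = 49.22·625 + 53.29·387 + 47.05·1063 = 101399.88.
Real growth = 101399.88/89836.60 − 1 = 0.1287.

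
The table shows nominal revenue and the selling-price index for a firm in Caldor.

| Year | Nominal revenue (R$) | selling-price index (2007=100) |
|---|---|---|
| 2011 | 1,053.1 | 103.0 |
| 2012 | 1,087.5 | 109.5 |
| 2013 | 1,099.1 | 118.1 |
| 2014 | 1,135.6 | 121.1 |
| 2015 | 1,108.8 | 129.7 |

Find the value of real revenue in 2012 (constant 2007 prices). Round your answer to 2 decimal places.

R$993.15

Real revenue 2012 = 1087.5 / 1.095 = 993.15.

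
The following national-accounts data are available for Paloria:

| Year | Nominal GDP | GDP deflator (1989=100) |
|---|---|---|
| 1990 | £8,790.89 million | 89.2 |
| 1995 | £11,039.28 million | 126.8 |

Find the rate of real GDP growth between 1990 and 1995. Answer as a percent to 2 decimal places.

Real GDP 1990 = 8790.89 / 0.892 = 9855.26.
Real GDP 1995 = 11039.28 / 1.268 = 8706.06.
Real growth = 8706.06 / 9855.26 − 1 = -0.1166.

-11.66%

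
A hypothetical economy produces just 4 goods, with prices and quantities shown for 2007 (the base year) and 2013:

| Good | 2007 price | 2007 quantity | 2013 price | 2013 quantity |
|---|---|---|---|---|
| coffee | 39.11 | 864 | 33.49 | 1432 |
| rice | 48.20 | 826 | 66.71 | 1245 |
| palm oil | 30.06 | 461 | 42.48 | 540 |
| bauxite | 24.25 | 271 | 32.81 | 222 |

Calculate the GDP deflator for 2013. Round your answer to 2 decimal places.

117.15

Nominal GDP 2013 = 33.49·1432 + 66.71·1245 + 42.48·540 + 32.81·222 = 161234.65.
Real GDP 2013 (at 2007 prices) = 39.11·1432 + 48.20·1245 + 30.06·540 + 24.25·222 = 137630.42.
Deflator = Nominal/Real × 100 = 161234.65/137630.42 × 100 = 117.150.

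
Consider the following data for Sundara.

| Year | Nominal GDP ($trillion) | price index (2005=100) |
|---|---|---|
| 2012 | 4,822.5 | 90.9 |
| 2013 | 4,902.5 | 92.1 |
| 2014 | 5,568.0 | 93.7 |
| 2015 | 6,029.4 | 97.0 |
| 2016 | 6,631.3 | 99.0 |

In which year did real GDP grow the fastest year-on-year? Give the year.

2014

2013: real = 4902.5/0.921 = 5323.02; growth vs 2012 (5305.28) = 0.33%.
2014: real = 5568.0/0.937 = 5942.37; growth vs 2013 (5323.02) = 11.64%.
2015: real = 6029.4/0.970 = 6215.88; growth vs 2014 (5942.37) = 4.60%.
2016: real = 6631.3/0.990 = 6698.28; growth vs 2015 (6215.88) = 7.76%.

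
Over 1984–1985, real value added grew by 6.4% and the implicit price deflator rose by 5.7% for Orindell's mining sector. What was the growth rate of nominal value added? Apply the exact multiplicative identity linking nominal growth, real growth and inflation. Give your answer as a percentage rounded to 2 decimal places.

(1 + g_nom) = (1 + g_real)(1 + π) = 1.0640 × 1.0570 = 1.12465.

12.46%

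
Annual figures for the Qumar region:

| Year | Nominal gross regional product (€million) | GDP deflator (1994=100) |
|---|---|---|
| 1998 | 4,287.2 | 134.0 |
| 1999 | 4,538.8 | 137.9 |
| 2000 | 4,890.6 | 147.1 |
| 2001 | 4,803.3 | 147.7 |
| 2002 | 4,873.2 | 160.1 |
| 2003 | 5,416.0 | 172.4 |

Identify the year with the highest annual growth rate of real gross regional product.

1999: real = 4538.8/1.379 = 3291.37; growth vs 1998 (3199.40) = 2.87%.
2000: real = 4890.6/1.471 = 3324.68; growth vs 1999 (3291.37) = 1.01%.
2001: real = 4803.3/1.477 = 3252.06; growth vs 2000 (3324.68) = -2.18%.
2002: real = 4873.2/1.601 = 3043.85; growth vs 2001 (3252.06) = -6.40%.
2003: real = 5416.0/1.724 = 3141.53; growth vs 2002 (3043.85) = 3.21%.

2003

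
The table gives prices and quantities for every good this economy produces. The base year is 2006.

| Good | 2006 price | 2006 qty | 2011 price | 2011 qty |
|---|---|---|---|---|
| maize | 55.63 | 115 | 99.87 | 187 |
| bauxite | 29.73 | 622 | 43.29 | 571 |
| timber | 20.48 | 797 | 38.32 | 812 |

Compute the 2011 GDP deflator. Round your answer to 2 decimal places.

169.31

Nominal GDP 2011 = 99.87·187 + 43.29·571 + 38.32·812 = 74510.12.
Real GDP 2011 (at 2006 prices) = 55.63·187 + 29.73·571 + 20.48·812 = 44008.40.
Deflator = Nominal/Real × 100 = 74510.12/44008.40 × 100 = 169.309.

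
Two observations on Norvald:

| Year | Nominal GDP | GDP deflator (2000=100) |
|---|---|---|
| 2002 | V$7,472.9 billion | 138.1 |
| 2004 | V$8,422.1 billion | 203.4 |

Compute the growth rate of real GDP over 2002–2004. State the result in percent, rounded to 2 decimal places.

-23.48%

Deflate each year: 2002 → 7472.9/1.381 = 5411.22; 2004 → 8422.1/2.034 = 4140.66.
So real GDP changed by 4140.66/5411.22 − 1 = -0.2348, i.e. -23.48%.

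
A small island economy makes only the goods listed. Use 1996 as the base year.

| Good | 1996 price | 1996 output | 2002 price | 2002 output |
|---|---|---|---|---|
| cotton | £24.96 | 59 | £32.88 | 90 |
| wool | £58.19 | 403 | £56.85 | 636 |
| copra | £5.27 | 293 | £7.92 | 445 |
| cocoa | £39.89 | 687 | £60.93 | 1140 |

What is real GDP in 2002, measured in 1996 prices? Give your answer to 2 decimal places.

Real GDP 2002 = Σ (p_1996 × q_2002) = 24.96·90 + 58.19·636 + 5.27·445 + 39.89·1140 = 87074.99.

£87074.99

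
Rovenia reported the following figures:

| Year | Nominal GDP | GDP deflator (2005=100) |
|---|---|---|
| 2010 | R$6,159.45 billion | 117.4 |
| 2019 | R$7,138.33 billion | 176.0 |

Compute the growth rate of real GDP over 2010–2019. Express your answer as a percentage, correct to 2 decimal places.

Deflate each year: 2010 → 6159.45/1.174 = 5246.55; 2019 → 7138.33/1.760 = 4055.87.
So real GDP changed by 4055.87/5246.55 − 1 = -0.2269, i.e. -22.69%.

-22.69%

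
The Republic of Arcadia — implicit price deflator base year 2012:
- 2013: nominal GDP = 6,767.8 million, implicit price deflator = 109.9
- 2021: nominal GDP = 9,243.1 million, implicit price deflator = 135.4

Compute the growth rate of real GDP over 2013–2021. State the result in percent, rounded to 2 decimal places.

Real GDP 2013 = 6767.8 / 1.099 = 6158.14.
Real GDP 2021 = 9243.1 / 1.354 = 6826.51.
Real growth = 6826.51 / 6158.14 − 1 = 0.1085.

10.85%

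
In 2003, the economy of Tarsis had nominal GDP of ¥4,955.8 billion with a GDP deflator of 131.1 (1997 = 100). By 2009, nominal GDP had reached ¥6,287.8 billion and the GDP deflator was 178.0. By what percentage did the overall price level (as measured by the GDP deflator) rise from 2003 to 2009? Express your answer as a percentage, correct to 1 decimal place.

Price-level change = 178.0 / 131.1 − 1 = 0.3577.

35.8%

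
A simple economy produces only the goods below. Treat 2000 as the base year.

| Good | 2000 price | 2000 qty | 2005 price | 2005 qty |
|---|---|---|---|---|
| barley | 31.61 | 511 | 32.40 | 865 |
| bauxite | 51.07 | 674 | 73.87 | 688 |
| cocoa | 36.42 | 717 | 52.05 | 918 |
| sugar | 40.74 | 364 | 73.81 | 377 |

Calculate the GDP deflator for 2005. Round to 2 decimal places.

138.81

Nominal GDP 2005 = 32.40·865 + 73.87·688 + 52.05·918 + 73.81·377 = 154456.83.
Real GDP 2005 (at 2000 prices) = 31.61·865 + 51.07·688 + 36.42·918 + 40.74·377 = 111271.35.
Deflator = Nominal/Real × 100 = 154456.83/111271.35 × 100 = 138.811.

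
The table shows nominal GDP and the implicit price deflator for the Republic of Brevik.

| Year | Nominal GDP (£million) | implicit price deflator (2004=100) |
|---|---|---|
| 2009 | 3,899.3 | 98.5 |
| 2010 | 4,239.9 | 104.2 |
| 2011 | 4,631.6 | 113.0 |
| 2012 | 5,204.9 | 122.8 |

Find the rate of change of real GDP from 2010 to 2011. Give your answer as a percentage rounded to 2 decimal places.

0.73%

Real GDP 2010 = 4239.9/1.042 = 4069.00.
Real GDP 2011 = 4631.6/1.130 = 4098.76.
Change = 4098.76/4069.00 − 1 = 0.0073.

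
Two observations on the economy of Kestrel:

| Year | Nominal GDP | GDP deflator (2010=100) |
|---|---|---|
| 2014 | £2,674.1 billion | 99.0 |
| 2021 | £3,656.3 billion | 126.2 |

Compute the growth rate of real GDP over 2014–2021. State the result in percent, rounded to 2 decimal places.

7.26%

Real GDP 2014 = 2674.1 / 0.990 = 2701.11.
Real GDP 2021 = 3656.3 / 1.262 = 2897.23.
Real growth = 2897.23 / 2701.11 − 1 = 0.0726.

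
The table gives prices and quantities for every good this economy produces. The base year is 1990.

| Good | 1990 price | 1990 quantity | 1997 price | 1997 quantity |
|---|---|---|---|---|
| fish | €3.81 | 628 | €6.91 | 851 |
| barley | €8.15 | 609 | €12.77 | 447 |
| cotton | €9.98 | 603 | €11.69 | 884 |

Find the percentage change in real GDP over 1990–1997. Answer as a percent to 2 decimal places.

17.45%

Real GDP 1990 = Nominal GDP 1990 = 3.81·628 + 8.15·609 + 9.98·603 = 13373.97.
Real GDP 1997 (at 1990 prices) = 3.81·851 + 8.15·447 + 9.98·884 = 15707.68.
Real growth = 15707.68/13373.97 − 1 = 0.1745.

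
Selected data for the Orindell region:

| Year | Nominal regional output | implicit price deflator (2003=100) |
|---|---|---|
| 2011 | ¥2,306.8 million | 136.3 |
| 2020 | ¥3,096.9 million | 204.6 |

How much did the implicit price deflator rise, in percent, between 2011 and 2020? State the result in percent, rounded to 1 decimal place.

Price-level change = 204.6 / 136.3 − 1 = 0.5011.

50.1%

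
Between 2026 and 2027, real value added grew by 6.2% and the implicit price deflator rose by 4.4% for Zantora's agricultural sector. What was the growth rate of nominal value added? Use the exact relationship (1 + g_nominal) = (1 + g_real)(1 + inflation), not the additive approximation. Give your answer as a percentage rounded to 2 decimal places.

(1 + g_nom) = (1 + g_real)(1 + π) = 1.0620 × 1.0440 = 1.10873.

10.87%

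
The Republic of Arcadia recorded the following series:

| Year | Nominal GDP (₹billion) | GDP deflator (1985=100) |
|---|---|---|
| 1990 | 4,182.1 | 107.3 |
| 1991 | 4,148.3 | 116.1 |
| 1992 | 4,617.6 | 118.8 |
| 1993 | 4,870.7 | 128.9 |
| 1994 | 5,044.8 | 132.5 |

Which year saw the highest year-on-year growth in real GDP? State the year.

1992

1991: real = 4148.3/1.161 = 3573.04; growth vs 1990 (3897.58) = -8.33%.
1992: real = 4617.6/1.188 = 3886.87; growth vs 1991 (3573.04) = 8.78%.
1993: real = 4870.7/1.289 = 3778.67; growth vs 1992 (3886.87) = -2.78%.
1994: real = 5044.8/1.325 = 3807.40; growth vs 1993 (3778.67) = 0.76%.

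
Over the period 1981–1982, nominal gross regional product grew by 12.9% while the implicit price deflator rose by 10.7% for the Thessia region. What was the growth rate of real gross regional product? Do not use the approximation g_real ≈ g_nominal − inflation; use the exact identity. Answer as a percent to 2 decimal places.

1.99%

(1 + g_nom) = (1 + g_real)(1 + π), so g_real = 1.1290 / 1.1070 − 1 = 0.01987.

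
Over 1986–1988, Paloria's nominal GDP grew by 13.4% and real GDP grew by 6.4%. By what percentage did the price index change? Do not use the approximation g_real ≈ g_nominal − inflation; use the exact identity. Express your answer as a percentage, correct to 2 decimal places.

6.58%

(1 + g_nom) = (1 + g_real)(1 + π), so π = 1.1340 / 1.0640 − 1 = 0.06579.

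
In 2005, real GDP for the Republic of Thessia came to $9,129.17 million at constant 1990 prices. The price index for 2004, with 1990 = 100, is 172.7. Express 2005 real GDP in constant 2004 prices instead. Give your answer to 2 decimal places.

$15,766.08 million

Real GDP in 2004 prices = Real GDP in 1990 prices × (P_2004/P_1990) = 9129.17 × 1.727 = 15766.08.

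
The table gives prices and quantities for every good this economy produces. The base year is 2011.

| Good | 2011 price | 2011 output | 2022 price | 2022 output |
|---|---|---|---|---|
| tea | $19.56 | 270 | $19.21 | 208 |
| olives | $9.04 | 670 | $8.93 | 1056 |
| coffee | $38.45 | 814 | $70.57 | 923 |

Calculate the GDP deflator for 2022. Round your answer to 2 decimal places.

159.99

Nominal GDP 2022 = 19.21·208 + 8.93·1056 + 70.57·923 = 78561.87.
Real GDP 2022 (at 2011 prices) = 19.56·208 + 9.04·1056 + 38.45·923 = 49104.07.
Deflator = Nominal/Real × 100 = 78561.87/49104.07 × 100 = 159.991.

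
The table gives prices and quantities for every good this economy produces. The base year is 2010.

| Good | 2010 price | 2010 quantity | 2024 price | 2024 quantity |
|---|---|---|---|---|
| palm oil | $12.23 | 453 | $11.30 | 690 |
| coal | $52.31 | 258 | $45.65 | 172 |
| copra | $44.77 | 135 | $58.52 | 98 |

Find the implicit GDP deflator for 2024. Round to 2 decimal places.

97.99

Nominal GDP 2024 = 11.30·690 + 45.65·172 + 58.52·98 = 21383.76.
Real GDP 2024 (at 2010 prices) = 12.23·690 + 52.31·172 + 44.77·98 = 21823.48.
Deflator = Nominal/Real × 100 = 21383.76/21823.48 × 100 = 97.985.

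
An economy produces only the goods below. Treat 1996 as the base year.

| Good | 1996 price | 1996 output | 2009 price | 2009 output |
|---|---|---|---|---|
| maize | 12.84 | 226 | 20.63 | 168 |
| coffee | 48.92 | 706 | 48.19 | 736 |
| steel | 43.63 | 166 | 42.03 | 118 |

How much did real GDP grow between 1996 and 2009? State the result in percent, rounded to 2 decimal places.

-3.07%

Real GDP 1996 = Nominal GDP 1996 = 12.84·226 + 48.92·706 + 43.63·166 = 44681.94.
Real GDP 2009 (at 1996 prices) = 12.84·168 + 48.92·736 + 43.63·118 = 43310.58.
Real growth = 43310.58/44681.94 − 1 = -0.0307.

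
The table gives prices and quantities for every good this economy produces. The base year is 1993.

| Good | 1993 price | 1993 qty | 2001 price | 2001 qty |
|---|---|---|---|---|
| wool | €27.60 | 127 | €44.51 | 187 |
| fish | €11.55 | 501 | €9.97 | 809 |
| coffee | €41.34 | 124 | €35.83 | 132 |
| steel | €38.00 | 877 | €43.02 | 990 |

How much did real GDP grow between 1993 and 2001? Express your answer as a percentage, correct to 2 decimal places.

20.61%

Real GDP 1993 = Nominal GDP 1993 = 27.60·127 + 11.55·501 + 41.34·124 + 38.00·877 = 47743.91.
Real GDP 2001 (at 1993 prices) = 27.60·187 + 11.55·809 + 41.34·132 + 38.00·990 = 57582.03.
Real growth = 57582.03/47743.91 − 1 = 0.2061.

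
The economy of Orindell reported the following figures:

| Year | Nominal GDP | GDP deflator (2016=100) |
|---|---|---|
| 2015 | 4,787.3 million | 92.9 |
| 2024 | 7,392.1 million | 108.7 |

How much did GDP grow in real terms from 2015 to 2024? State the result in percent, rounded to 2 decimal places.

Real GDP 2015 = 4787.3 / 0.929 = 5153.18.
Real GDP 2024 = 7392.1 / 1.087 = 6800.46.
Real growth = 6800.46 / 5153.18 − 1 = 0.3197.

31.97%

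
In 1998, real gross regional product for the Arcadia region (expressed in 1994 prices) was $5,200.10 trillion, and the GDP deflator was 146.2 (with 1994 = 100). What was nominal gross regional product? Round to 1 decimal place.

$7,602.5 trillion

Nominal gross regional product = Real × (GDP deflator/100) = 5200.10 × 1.462 = 7602.55.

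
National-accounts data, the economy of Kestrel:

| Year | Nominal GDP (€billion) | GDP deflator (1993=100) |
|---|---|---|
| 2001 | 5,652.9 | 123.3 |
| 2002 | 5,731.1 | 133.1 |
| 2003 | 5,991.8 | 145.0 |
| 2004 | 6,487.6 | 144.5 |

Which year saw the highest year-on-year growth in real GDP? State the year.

2004

2002: real = 5731.1/1.331 = 4305.86; growth vs 2001 (4584.67) = -6.08%.
2003: real = 5991.8/1.450 = 4132.28; growth vs 2002 (4305.86) = -4.03%.
2004: real = 6487.6/1.445 = 4489.69; growth vs 2003 (4132.28) = 8.65%.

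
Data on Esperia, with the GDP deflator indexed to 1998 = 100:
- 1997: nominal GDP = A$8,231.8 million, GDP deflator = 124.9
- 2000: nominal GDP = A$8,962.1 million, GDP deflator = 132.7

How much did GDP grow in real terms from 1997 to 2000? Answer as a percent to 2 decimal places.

2.47%

Deflate each year: 1997 → 8231.8/1.249 = 6590.71; 2000 → 8962.1/1.327 = 6753.65.
So real GDP changed by 6753.65/6590.71 − 1 = 0.0247, i.e. 2.47%.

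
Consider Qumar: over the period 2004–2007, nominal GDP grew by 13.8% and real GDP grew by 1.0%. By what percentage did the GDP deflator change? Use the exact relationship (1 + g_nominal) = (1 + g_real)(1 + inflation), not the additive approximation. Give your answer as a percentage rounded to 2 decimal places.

12.67%

(1 + g_nom) = (1 + g_real)(1 + π), so π = 1.1380 / 1.0100 − 1 = 0.12673.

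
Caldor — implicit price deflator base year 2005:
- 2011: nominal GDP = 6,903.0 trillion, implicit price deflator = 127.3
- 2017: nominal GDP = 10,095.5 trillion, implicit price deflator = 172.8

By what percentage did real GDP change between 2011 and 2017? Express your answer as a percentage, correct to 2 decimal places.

7.74%

Real GDP 2011 = 6903.0 / 1.273 = 5422.62.
Real GDP 2017 = 10095.5 / 1.728 = 5842.30.
Real growth = 5842.30 / 5422.62 − 1 = 0.0774.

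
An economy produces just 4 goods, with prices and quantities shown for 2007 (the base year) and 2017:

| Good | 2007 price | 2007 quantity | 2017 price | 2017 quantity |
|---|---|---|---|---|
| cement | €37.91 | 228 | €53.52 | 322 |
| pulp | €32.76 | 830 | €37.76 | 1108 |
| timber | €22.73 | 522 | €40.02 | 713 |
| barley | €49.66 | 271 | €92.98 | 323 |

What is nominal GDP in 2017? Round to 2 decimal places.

€117638.32

Nominal GDP 2017 = Σ (p_2017 × q_2017) = 53.52·322 + 37.76·1108 + 40.02·713 + 92.98·323 = 117638.32.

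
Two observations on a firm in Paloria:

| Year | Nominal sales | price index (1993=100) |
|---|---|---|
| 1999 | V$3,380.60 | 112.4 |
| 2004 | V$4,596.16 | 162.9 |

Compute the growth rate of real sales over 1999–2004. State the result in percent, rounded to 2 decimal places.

-6.19%

Deflate each year: 1999 → 3380.60/1.124 = 3007.65; 2004 → 4596.16/1.629 = 2821.46.
So real sales changed by 2821.46/3007.65 − 1 = -0.0619, i.e. -6.19%.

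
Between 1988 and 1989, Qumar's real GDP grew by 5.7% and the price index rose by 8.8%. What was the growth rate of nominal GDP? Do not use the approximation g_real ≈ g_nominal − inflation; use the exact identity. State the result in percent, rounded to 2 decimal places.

(1 + g_nom) = (1 + g_real)(1 + π) = 1.0570 × 1.0880 = 1.15002.

15.00%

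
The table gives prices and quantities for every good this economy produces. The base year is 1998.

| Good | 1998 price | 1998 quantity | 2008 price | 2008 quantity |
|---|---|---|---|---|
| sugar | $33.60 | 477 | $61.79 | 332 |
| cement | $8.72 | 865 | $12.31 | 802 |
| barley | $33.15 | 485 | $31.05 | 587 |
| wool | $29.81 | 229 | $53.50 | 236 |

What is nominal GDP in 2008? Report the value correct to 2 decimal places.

$61239.25

Nominal GDP 2008 = Σ (p_2008 × q_2008) = 61.79·332 + 12.31·802 + 31.05·587 + 53.50·236 = 61239.25.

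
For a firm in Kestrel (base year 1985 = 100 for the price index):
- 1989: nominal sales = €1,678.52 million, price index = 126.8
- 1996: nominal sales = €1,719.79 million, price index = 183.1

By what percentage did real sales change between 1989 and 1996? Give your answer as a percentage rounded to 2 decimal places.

Deflate each year: 1989 → 1678.52/1.268 = 1323.75; 1996 → 1719.79/1.831 = 939.26.
So real sales changed by 939.26/1323.75 − 1 = -0.2905, i.e. -29.05%.

-29.05%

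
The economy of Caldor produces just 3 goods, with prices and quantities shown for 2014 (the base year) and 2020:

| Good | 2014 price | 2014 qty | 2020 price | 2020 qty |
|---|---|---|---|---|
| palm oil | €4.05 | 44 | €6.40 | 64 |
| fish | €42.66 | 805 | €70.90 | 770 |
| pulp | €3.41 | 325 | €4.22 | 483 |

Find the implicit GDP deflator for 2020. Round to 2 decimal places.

Nominal GDP 2020 = 6.40·64 + 70.90·770 + 4.22·483 = 57040.86.
Real GDP 2020 (at 2014 prices) = 4.05·64 + 42.66·770 + 3.41·483 = 34754.43.
Deflator = Nominal/Real × 100 = 57040.86/34754.43 × 100 = 164.125.

164.13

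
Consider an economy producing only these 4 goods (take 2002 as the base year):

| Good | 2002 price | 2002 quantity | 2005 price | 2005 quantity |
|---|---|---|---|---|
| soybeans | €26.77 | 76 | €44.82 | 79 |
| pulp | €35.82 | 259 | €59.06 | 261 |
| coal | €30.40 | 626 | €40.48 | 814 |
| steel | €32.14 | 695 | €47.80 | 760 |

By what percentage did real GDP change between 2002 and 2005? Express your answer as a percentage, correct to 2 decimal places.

15.10%

Real GDP 2002 = Nominal GDP 2002 = 26.77·76 + 35.82·259 + 30.40·626 + 32.14·695 = 52679.60.
Real GDP 2005 (at 2002 prices) = 26.77·79 + 35.82·261 + 30.40·814 + 32.14·760 = 60635.85.
Real growth = 60635.85/52679.60 − 1 = 0.1510.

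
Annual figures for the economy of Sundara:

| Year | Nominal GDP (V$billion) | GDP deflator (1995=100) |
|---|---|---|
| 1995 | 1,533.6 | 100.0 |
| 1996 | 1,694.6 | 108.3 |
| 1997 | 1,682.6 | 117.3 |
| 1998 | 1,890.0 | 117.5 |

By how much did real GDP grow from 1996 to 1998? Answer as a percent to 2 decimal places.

2.80%

Real GDP 1996 = 1694.6/1.083 = 1564.73.
Real GDP 1998 = 1890.0/1.175 = 1608.51.
Change = 1608.51/1564.73 − 1 = 0.0280.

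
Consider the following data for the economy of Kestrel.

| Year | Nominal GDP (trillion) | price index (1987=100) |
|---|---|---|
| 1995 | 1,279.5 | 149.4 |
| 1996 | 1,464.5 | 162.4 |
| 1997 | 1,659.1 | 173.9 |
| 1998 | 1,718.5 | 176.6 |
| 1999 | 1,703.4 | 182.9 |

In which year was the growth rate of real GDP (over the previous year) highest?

1996: real = 1464.5/1.624 = 901.79; growth vs 1995 (856.43) = 5.30%.
1997: real = 1659.1/1.739 = 954.05; growth vs 1996 (901.79) = 5.80%.
1998: real = 1718.5/1.766 = 973.10; growth vs 1997 (954.05) = 2.00%.
1999: real = 1703.4/1.829 = 931.33; growth vs 1998 (973.10) = -4.29%.

1997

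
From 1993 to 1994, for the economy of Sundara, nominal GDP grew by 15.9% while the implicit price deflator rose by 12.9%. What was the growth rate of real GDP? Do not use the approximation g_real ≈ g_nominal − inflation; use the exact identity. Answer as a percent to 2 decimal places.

2.66%

(1 + g_nom) = (1 + g_real)(1 + π), so g_real = 1.1590 / 1.1290 − 1 = 0.02657.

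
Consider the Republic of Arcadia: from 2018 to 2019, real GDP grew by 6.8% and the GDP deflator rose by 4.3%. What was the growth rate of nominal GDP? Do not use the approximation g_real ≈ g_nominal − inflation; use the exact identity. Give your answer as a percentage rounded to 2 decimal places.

(1 + g_nom) = (1 + g_real)(1 + π) = 1.0680 × 1.0430 = 1.11392.

11.39%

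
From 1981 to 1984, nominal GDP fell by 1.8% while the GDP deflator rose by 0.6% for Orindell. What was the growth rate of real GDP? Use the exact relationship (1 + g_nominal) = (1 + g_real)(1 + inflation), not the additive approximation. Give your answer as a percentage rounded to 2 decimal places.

(1 + g_nom) = (1 + g_real)(1 + π), so g_real = 0.9820 / 1.0060 − 1 = -0.02386.

-2.39%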